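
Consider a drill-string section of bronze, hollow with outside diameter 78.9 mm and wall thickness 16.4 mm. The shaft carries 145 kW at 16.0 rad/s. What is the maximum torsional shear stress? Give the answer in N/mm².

ω = 16.0 rad/s, so T = P/ω = 145×10³ / 16.00 = 9062 N·m.
J = π(d_o⁴ − d_i⁴)/32 = π(0.0789⁴ − 0.0461⁴)/32 = 3.361×10^-6 m⁴.
τ_max = T·r/J = 9062 × 0.0395 / 3.361×10^-6 = 1.064×10^8 Pa.

106 N/mm²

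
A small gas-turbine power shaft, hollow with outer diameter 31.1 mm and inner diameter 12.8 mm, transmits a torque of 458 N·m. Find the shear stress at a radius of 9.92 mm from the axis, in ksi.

7.39 ksi

J = π(d_o⁴ − d_i⁴)/32 = π(0.0311⁴ − 0.0128⁴)/32 = 8.921×10^-8 m⁴.
Shear stress varies linearly with radius: τ = T·r/J = 458.0 × 0.00992 / 8.921×10^-8 = 5.093×10^7 Pa.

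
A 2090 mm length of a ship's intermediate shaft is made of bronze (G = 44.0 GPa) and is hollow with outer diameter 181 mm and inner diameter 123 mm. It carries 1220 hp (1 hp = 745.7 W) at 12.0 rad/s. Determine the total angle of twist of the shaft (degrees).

ω = 12.0 rad/s, so T = P/ω = 1220×745.7 / 12.00 = 75810 N·m.
J = π(d_o⁴ − d_i⁴)/32 = π(0.181⁴ − 0.123⁴)/32 = 8.290×10^-5 m⁴.
θ = T·L/(G·J) = 75810 × 2.09 / (44.0×10⁹ × 8.290×10^-5) = 0.04344 rad.

2.49°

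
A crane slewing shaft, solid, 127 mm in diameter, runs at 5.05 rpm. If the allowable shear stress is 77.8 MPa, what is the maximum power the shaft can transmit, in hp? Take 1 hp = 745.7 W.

J = πd⁴/32 = π(0.127)⁴/32 = 2.554×10^-5 m⁴.
T_max = τ_allow·J/r = 7.78×10^7 × 2.554×10^-5 / 0.0635 = 31290 N·m.
ω = 2π·5.05/60 = 0.5288 rad/s, so P_max = T_max·ω = 1.655×10^4 W.

22.2 hp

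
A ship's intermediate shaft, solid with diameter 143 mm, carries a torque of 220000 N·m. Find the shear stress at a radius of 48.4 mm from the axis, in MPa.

259 MPa

J = πd⁴/32 = π(0.143)⁴/32 = 4.105×10^-5 m⁴.
Shear stress varies linearly with radius: τ = T·r/J = 220000 × 0.0484 / 4.105×10^-5 = 2.594×10^8 Pa.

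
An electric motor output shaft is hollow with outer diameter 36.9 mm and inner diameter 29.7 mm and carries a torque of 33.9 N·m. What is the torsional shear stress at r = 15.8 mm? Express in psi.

J = π(d_o⁴ − d_i⁴)/32 = π(0.0369⁴ − 0.0297⁴)/32 = 1.056×10^-7 m⁴.
Shear stress varies linearly with radius: τ = T·r/J = 33.90 × 0.0158 / 1.056×10^-7 = 5.071×10^6 Pa.

735 psi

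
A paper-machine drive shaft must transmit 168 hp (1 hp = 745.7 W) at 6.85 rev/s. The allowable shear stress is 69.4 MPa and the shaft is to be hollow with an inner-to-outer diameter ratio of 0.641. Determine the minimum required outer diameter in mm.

ω = 2π·6.85 = 43.04 rad/s, so T = P/ω = 168×745.7 / 43.04 = 2911 N·m.
For a hollow shaft with d_i/d_o = 0.641: τ_max = 16T/(π d_o³ (1−k⁴)), so d_o = [16T/(π τ_allow (1−k⁴))]^(1/3) = [16·2911/(π·6.94×10^7·0.8312)]^(1/3) = 0.06358 m.

63.6 mm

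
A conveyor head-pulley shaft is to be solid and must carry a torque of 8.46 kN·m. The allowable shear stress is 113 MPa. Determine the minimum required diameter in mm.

For a solid shaft τ_max = 16T/(πd³), so d = (16T/(π τ_allow))^(1/3) = (16·8460/(π·1.13×10^8))^(1/3) = 0.07251 m.

72.5 mm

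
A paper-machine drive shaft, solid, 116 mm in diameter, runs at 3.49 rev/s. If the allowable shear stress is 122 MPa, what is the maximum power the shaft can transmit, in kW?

J = πd⁴/32 = π(0.116)⁴/32 = 1.778×10^-5 m⁴.
T_max = τ_allow·J/r = 1.22×10^8 × 1.778×10^-5 / 0.0580 = 37390 N·m.
ω = 2π·3.49 = 21.93 rad/s, so P_max = T_max·ω = 8.199×10^5 W.

820 kW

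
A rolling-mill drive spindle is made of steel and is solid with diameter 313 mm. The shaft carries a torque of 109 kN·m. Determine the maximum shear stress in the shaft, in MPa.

J = πd⁴/32 = π(0.313)⁴/32 = 9.423×10^-4 m⁴.
τ_max = T·r/J = 109000 × 0.157 / 9.423×10^-4 = 1.810×10^7 Pa.

18.1 MPa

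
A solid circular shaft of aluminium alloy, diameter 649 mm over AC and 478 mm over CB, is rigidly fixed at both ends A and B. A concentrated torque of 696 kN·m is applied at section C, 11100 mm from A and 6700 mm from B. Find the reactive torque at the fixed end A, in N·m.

Compatibility: T_A·a/J_AC = T_B·b/J_CB with T_A + T_B = T₀.
J_AC = 0.0174 m⁴, J_CB = 5.13×10^-3 m⁴, so T_A = T₀·(J_AC/a)/((J_AC/a)+(J_CB/b)) = 467900 N·m, T_B = 228100 N·m.

468000 N·m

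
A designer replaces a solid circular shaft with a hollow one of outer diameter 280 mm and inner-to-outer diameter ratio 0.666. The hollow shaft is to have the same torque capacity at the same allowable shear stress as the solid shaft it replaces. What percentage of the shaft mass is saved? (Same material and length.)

35.6 %

Equal τ_max and T ⇒ the solid shaft needs d_s³ = d_o³(1−k⁴), so d_s = 280·(1−0.666⁴)^(1/3) = 260.3 mm.
Area ratio A_h/A_s = d_o²(1−k²)/d_s² = (1−k²)/(1−k⁴)^(2/3) = 0.6439.
Mass saving = 1 − 0.6439 = 35.6 %.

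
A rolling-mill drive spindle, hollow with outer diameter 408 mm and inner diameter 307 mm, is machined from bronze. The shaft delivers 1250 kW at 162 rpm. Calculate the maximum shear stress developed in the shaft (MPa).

8.13 MPa

ω = 2π·162/60 = 16.96 rad/s, so T = P/ω = 1250×10³ / 16.96 = 73680 N·m.
J = π(d_o⁴ − d_i⁴)/32 = π(0.408⁴ − 0.307⁴)/32 = 1.848×10^-3 m⁴.
τ_max = T·r/J = 73680 × 0.204 / 1.848×10^-3 = 8.132×10^6 Pa.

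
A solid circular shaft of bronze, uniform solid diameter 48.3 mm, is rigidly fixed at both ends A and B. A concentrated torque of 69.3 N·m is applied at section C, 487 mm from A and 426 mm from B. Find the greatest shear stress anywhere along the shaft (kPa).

With uniform GJ and both ends fixed, compatibility θ_AC = θ_CB gives T_A·a = T_B·b, together with T_A + T_B = T₀.
T_A = T₀·b/(a+b) = 69.30·426/913.0 = 32.33 N·m; T_B = 36.97 N·m.
τ in each portion: τ_AC = 1.46×10^6 Pa, τ_CB = 1.67×10^6 Pa; maximum is in CB.
τ_max = T_CB·r/J = 36.97·0.0241/5.34×10^-7 = 1.671×10^6 Pa.

1670 kPa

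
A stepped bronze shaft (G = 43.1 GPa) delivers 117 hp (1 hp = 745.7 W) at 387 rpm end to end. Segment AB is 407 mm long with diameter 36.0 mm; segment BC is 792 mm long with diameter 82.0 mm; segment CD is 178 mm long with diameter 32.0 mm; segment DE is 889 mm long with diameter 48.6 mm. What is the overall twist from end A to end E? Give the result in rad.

0.300 rad

ω = 2π·387/60 = 40.53 rad/s, so T = P/ω = 117×745.7 / 40.53 = 2153 N·m.
J_AB = π(0.0360)⁴/32 = 1.65×10^-7 m⁴; J_BC = π(0.0820)⁴/32 = 4.44×10^-6 m⁴; J_CD = π(0.0320)⁴/32 = 1.03×10^-7 m⁴; J_DE = π(0.0486)⁴/32 = 5.48×10^-7 m⁴.
θ = (T/G)·Σ L_i/J_i = (2153/43.1×10⁹)·(0.407/1.65×10^-7 + 0.792/4.44×10^-6 + 0.178/1.03×10^-7 + 0.889/5.48×10^-7) = 0.2996 rad.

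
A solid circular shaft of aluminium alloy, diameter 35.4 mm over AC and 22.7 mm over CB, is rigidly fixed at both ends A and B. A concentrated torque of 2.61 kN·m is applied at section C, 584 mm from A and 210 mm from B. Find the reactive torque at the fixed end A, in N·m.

1780 N·m

Compatibility: T_A·a/J_AC = T_B·b/J_CB with T_A + T_B = T₀.
J_AC = 1.54×10^-7 m⁴, J_CB = 2.61×10^-8 m⁴, so T_A = T₀·(J_AC/a)/((J_AC/a)+(J_CB/b)) = 1775 N·m, T_B = 834.7 N·m.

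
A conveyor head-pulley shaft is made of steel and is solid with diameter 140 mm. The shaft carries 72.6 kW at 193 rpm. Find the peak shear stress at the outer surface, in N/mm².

6.67 N/mm²

ω = 2π·193/60 = 20.21 rad/s, so T = P/ω = 72.6×10³ / 20.21 = 3592 N·m.
J = πd⁴/32 = π(0.140)⁴/32 = 3.771×10^-5 m⁴.
τ_max = T·r/J = 3592 × 0.0700 / 3.771×10^-5 = 6.667×10^6 Pa.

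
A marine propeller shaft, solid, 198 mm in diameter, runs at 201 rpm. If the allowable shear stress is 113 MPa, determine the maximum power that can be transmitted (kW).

J = πd⁴/32 = π(0.198)⁴/32 = 1.509×10^-4 m⁴.
T_max = τ_allow·J/r = 1.13×10^8 × 1.509×10^-4 / 0.0990 = 172200 N·m.
ω = 2π·201/60 = 21.05 rad/s, so P_max = T_max·ω = 3.625×10^6 W.

3630 kW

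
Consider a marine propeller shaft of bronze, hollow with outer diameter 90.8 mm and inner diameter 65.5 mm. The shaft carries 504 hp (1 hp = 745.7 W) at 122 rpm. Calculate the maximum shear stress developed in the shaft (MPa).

ω = 2π·122/60 = 12.78 rad/s, so T = P/ω = 504×745.7 / 12.78 = 29420 N·m.
J = π(d_o⁴ − d_i⁴)/32 = π(0.0908⁴ − 0.0655⁴)/32 = 4.866×10^-6 m⁴.
τ_max = T·r/J = 29420 × 0.0454 / 4.866×10^-6 = 2.744×10^8 Pa.

274 MPa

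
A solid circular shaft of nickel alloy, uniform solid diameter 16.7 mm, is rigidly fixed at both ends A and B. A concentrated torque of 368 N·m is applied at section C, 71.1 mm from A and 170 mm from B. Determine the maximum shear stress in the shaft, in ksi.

41.2 ksi

With uniform GJ and both ends fixed, compatibility θ_AC = θ_CB gives T_A·a = T_B·b, together with T_A + T_B = T₀.
T_A = T₀·b/(a+b) = 368.0·170/241.1 = 259.5 N·m; T_B = 108.5 N·m.
τ in each portion: τ_AC = 2.84×10^8 Pa, τ_CB = 1.19×10^8 Pa; maximum is in AC.
τ_max = T_AC·r/J = 259.5·0.00835/7.64×10^-9 = 2.837×10^8 Pa.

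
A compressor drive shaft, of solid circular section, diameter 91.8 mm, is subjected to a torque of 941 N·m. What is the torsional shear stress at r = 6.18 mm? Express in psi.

J = πd⁴/32 = π(0.0918)⁴/32 = 6.972×10^-6 m⁴.
Shear stress varies linearly with radius: τ = T·r/J = 941.0 × 0.00618 / 6.972×10^-6 = 8.341×10^5 Pa.

121 psi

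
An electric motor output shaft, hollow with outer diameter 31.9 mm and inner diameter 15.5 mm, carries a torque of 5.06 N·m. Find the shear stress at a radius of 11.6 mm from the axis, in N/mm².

J = π(d_o⁴ − d_i⁴)/32 = π(0.0319⁴ − 0.0155⁴)/32 = 9.600×10^-8 m⁴.
Shear stress varies linearly with radius: τ = T·r/J = 5.060 × 0.0116 / 9.600×10^-8 = 6.114×10^5 Pa.

0.611 N/mm²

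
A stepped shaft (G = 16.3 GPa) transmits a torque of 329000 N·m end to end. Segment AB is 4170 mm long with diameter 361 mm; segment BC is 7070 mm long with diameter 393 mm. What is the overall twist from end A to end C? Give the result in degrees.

J_AB = π(0.361)⁴/32 = 1.67×10^-3 m⁴; J_BC = π(0.393)⁴/32 = 2.34×10^-3 m⁴.
θ = (T/G)·Σ L_i/J_i = (329000/16.3×10⁹)·(4.17/1.67×10^-3 + 7.07/2.34×10^-3) = 0.1114 rad.

6.38°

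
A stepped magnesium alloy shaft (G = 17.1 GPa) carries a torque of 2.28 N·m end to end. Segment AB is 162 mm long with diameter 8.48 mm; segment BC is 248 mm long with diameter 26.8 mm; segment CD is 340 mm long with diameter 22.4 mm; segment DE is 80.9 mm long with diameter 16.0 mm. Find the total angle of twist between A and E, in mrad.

J_AB = π(0.00848)⁴/32 = 5.08×10^-10 m⁴; J_BC = π(0.0268)⁴/32 = 5.06×10^-8 m⁴; J_CD = π(0.0224)⁴/32 = 2.47×10^-8 m⁴; J_DE = π(0.0160)⁴/32 = 6.43×10^-9 m⁴.
θ = (T/G)·Σ L_i/J_i = (2.280/17.1×10⁹)·(0.162/5.08×10^-10 + 0.248/5.06×10^-8 + 0.340/2.47×10^-8 + 0.0809/6.43×10^-9) = 0.04671 rad.

46.7 mrad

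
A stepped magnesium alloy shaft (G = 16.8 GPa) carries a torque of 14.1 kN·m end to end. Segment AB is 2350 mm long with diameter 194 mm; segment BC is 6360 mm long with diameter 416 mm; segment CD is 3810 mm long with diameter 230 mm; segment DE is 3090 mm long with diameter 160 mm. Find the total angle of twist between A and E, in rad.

0.0679 rad

J_AB = π(0.194)⁴/32 = 1.39×10^-4 m⁴; J_BC = π(0.416)⁴/32 = 2.94×10^-3 m⁴; J_CD = π(0.230)⁴/32 = 2.75×10^-4 m⁴; J_DE = π(0.160)⁴/32 = 6.43×10^-5 m⁴.
θ = (T/G)·Σ L_i/J_i = (14100/16.8×10⁹)·(2.35/1.39×10^-4 + 6.36/2.94×10^-3 + 3.81/2.75×10^-4 + 3.09/6.43×10^-5) = 0.06795 rad.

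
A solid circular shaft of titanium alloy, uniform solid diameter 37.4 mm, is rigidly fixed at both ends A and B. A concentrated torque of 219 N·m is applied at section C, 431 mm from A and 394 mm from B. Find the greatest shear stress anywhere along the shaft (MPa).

11.1 MPa

With uniform GJ and both ends fixed, compatibility θ_AC = θ_CB gives T_A·a = T_B·b, together with T_A + T_B = T₀.
T_A = T₀·b/(a+b) = 219.0·394/825.0 = 104.6 N·m; T_B = 114.4 N·m.
τ in each portion: τ_AC = 1.02×10^7 Pa, τ_CB = 1.11×10^7 Pa; maximum is in CB.
τ_max = T_CB·r/J = 114.4·0.0187/1.92×10^-7 = 1.114×10^7 Pa.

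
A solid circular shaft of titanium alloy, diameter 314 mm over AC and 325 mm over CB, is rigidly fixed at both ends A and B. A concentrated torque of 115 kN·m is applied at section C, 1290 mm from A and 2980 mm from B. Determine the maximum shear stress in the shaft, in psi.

Compatibility: T_A·a/J_AC = T_B·b/J_CB with T_A + T_B = T₀.
J_AC = 9.54×10^-4 m⁴, J_CB = 1.10×10^-3 m⁴, so T_A = T₀·(J_AC/a)/((J_AC/a)+(J_CB/b)) = 76830 N·m, T_B = 38170 N·m.
τ in each portion: τ_AC = 1.26×10^7 Pa, τ_CB = 5.66×10^6 Pa; maximum is in AC.
τ_max = T_AC·r/J = 76830·0.157/9.54×10^-4 = 1.264×10^7 Pa.

1830 psi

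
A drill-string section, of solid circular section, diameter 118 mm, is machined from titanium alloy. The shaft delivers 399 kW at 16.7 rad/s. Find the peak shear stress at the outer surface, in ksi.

10.7 ksi

ω = 16.7 rad/s, so T = P/ω = 399×10³ / 16.70 = 23890 N·m.
J = πd⁴/32 = π(0.118)⁴/32 = 1.903×10^-5 m⁴.
τ_max = T·r/J = 23890 × 0.0590 / 1.903×10^-5 = 7.406×10^7 Pa.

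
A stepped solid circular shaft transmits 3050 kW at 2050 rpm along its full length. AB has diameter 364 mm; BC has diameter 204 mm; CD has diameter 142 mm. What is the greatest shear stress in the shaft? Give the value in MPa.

25.3 MPa

ω = 2π·2050/60 = 214.7 rad/s, so T = P/ω = 3050×10³ / 214.7 = 14210 N·m.
Under the same torque, τ_max = 16T/(πd³) is largest where d is smallest — segment CD (d = 142 mm).
τ_max = 16·14210/(π·(0.142)³) = 2.527×10^7 Pa.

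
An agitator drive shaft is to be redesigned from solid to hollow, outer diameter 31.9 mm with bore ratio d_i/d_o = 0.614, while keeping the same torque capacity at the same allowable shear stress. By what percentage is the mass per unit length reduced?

Equal τ_max and T ⇒ the solid shaft needs d_s³ = d_o³(1−k⁴), so d_s = 31.9·(1−0.614⁴)^(1/3) = 30.31 mm.
Area ratio A_h/A_s = d_o²(1−k²)/d_s² = (1−k²)/(1−k⁴)^(2/3) = 0.6900.
Mass saving = 1 − 0.6900 = 31.0 %.

31.0 %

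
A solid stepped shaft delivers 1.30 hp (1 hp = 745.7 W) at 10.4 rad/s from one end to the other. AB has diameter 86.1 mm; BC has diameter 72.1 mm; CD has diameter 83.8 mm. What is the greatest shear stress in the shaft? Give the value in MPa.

1.27 MPa

ω = 10.4 rad/s, so T = P/ω = 1.30×745.7 / 10.40 = 93.21 N·m.
Under the same torque, τ_max = 16T/(πd³) is largest where d is smallest — segment BC (d = 72.1 mm).
τ_max = 16·93.21/(π·(0.0721)³) = 1.267×10^6 Pa.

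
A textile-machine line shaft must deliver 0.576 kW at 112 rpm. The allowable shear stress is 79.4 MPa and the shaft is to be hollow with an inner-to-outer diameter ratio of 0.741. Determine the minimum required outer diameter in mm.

16.5 mm

ω = 2π·112/60 = 11.73 rad/s, so T = P/ω = 0.576×10³ / 11.73 = 49.11 N·m.
For a hollow shaft with d_i/d_o = 0.741: τ_max = 16T/(π d_o³ (1−k⁴)), so d_o = [16T/(π τ_allow (1−k⁴))]^(1/3) = [16·49.11/(π·7.94×10^7·0.6985)]^(1/3) = 0.01652 m.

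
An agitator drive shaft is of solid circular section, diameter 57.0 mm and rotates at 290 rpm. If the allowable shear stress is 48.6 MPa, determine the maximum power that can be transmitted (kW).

J = πd⁴/32 = π(0.0570)⁴/32 = 1.036×10^-6 m⁴.
T_max = τ_allow·J/r = 4.86×10^7 × 1.036×10^-6 / 0.0285 = 1767 N·m.
ω = 2π·290/60 = 30.37 rad/s, so P_max = T_max·ω = 5.367×10^4 W.

53.7 kW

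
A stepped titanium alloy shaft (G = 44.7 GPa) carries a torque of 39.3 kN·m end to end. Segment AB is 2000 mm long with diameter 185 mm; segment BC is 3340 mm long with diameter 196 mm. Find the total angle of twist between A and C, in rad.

J_AB = π(0.185)⁴/32 = 1.15×10^-4 m⁴; J_BC = π(0.196)⁴/32 = 1.45×10^-4 m⁴.
θ = (T/G)·Σ L_i/J_i = (39300/44.7×10⁹)·(2.00/1.15×10^-4 + 3.34/1.45×10^-4) = 0.03556 rad.

0.0356 rad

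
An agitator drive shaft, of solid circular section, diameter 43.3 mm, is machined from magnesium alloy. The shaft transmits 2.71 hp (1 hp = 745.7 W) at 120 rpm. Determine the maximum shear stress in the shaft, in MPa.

10.1 MPa

ω = 2π·120/60 = 12.57 rad/s, so T = P/ω = 2.71×745.7 / 12.57 = 160.8 N·m.
J = πd⁴/32 = π(0.0433)⁴/32 = 3.451×10^-7 m⁴.
τ_max = T·r/J = 160.8 × 0.0216 / 3.451×10^-7 = 1.009×10^7 Pa.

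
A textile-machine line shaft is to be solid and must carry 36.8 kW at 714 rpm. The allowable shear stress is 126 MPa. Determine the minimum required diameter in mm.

ω = 2π·714/60 = 74.77 rad/s, so T = P/ω = 36.8×10³ / 74.77 = 492.2 N·m.
For a solid shaft τ_max = 16T/(πd³), so d = (16T/(π τ_allow))^(1/3) = (16·492.2/(π·1.26×10^8))^(1/3) = 0.02710 m.

27.1 mm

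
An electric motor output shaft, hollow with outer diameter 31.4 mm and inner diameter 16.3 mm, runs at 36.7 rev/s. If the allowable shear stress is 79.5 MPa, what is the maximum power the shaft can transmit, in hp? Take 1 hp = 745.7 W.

J = π(d_o⁴ − d_i⁴)/32 = π(0.0314⁴ − 0.0163⁴)/32 = 8.851×10^-8 m⁴.
T_max = τ_allow·J/r = 7.95×10^7 × 8.851×10^-8 / 0.0157 = 448.2 N·m.
ω = 2π·36.7 = 230.6 rad/s, so P_max = T_max·ω = 1.033×10^5 W.

139 hp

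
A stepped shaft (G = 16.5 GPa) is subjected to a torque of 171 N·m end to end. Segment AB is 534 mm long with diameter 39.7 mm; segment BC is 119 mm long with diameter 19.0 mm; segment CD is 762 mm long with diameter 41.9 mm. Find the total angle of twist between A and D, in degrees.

J_AB = π(0.0397)⁴/32 = 2.44×10^-7 m⁴; J_BC = π(0.0190)⁴/32 = 1.28×10^-8 m⁴; J_CD = π(0.0419)⁴/32 = 3.03×10^-7 m⁴.
θ = (T/G)·Σ L_i/J_i = (171.0/16.5×10⁹)·(0.534/2.44×10^-7 + 0.119/1.28×10^-8 + 0.762/3.03×10^-7) = 0.1452 rad.

8.32°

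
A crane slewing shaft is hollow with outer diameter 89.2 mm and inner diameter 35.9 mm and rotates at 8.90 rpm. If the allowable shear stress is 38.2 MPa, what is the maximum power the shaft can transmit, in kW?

4.83 kW

J = π(d_o⁴ − d_i⁴)/32 = π(0.0892⁴ − 0.0359⁴)/32 = 6.052×10^-6 m⁴.
T_max = τ_allow·J/r = 3.82×10^7 × 6.052×10^-6 / 0.0446 = 5184 N·m.
ω = 2π·8.90/60 = 0.9320 rad/s, so P_max = T_max·ω = 4831 W.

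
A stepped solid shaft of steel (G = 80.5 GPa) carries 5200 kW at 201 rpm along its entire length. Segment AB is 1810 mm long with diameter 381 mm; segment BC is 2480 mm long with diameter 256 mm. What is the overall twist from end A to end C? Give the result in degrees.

1.19°

ω = 2π·201/60 = 21.05 rad/s, so T = P/ω = 5200×10³ / 21.05 = 247000 N·m.
J_AB = π(0.381)⁴/32 = 2.07×10^-3 m⁴; J_BC = π(0.256)⁴/32 = 4.22×10^-4 m⁴.
θ = (T/G)·Σ L_i/J_i = (247000/80.5×10⁹)·(1.81/2.07×10^-3 + 2.48/4.22×10^-4) = 0.02074 rad.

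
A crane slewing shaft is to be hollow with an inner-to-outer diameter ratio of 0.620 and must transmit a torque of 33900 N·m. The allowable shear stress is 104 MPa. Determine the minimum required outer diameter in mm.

For a hollow shaft with d_i/d_o = 0.620: τ_max = 16T/(π d_o³ (1−k⁴)), so d_o = [16T/(π τ_allow (1−k⁴))]^(1/3) = [16·33900/(π·1.04×10^8·0.8522)]^(1/3) = 0.1249 m.

125 mm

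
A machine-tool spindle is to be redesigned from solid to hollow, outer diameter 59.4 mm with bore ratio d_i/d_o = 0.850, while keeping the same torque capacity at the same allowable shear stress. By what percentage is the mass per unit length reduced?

Equal τ_max and T ⇒ the solid shaft needs d_s³ = d_o³(1−k⁴), so d_s = 59.4·(1−0.850⁴)^(1/3) = 46.44 mm.
Area ratio A_h/A_s = d_o²(1−k²)/d_s² = (1−k²)/(1−k⁴)^(2/3) = 0.4539.
Mass saving = 1 − 0.4539 = 54.6 %.

54.6 %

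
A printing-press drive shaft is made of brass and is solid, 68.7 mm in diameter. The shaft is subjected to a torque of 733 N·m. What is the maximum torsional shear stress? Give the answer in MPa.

11.5 MPa

J = πd⁴/32 = π(0.0687)⁴/32 = 2.187×10^-6 m⁴.
τ_max = T·r/J = 733.0 × 0.0343 / 2.187×10^-6 = 1.151×10^7 Pa.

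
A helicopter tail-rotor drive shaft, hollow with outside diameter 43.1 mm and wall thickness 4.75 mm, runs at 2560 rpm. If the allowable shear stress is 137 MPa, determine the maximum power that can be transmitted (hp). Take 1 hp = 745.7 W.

J = π(d_o⁴ − d_i⁴)/32 = π(0.0431⁴ − 0.0336⁴)/32 = 2.136×10^-7 m⁴.
T_max = τ_allow·J/r = 1.37×10^8 × 2.136×10^-7 / 0.0215 = 1358 N·m.
ω = 2π·2560/60 = 268.1 rad/s, so P_max = T_max·ω = 3.641×10^5 W.

488 hp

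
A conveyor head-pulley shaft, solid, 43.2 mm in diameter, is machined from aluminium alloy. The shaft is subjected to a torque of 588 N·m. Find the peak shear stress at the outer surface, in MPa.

J = πd⁴/32 = π(0.0432)⁴/32 = 3.419×10^-7 m⁴.
τ_max = T·r/J = 588.0 × 0.0216 / 3.419×10^-7 = 3.714×10^7 Pa.

37.1 MPa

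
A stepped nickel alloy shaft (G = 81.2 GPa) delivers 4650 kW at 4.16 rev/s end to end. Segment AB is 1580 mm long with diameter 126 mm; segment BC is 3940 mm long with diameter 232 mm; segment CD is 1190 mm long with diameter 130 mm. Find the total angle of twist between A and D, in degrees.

15.1°

ω = 2π·4.16 = 26.14 rad/s, so T = P/ω = 4650×10³ / 26.14 = 177900 N·m.
J_AB = π(0.126)⁴/32 = 2.47×10^-5 m⁴; J_BC = π(0.232)⁴/32 = 2.84×10^-4 m⁴; J_CD = π(0.130)⁴/32 = 2.80×10^-5 m⁴.
θ = (T/G)·Σ L_i/J_i = (177900/81.2×10⁹)·(1.58/2.47×10^-5 + 3.94/2.84×10^-4 + 1.19/2.80×10^-5) = 0.2632 rad.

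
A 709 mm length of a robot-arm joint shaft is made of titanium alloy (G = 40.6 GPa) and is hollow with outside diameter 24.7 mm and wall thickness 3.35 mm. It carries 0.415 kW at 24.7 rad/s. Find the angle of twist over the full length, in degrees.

0.641°

ω = 24.7 rad/s, so T = P/ω = 0.415×10³ / 24.70 = 16.80 N·m.
J = π(d_o⁴ − d_i⁴)/32 = π(0.0247⁴ − 0.0180⁴)/32 = 2.624×10^-8 m⁴.
θ = T·L/(G·J) = 16.80 × 0.709 / (40.6×10⁹ × 2.624×10^-8) = 0.01118 rad.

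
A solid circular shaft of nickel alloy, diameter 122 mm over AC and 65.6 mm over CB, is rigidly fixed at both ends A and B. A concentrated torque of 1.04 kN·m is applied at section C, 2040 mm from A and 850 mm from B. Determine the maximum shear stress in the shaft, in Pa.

Compatibility: T_A·a/J_AC = T_B·b/J_CB with T_A + T_B = T₀.
J_AC = 2.17×10^-5 m⁴, J_CB = 1.82×10^-6 m⁴, so T_A = T₀·(J_AC/a)/((J_AC/a)+(J_CB/b)) = 866.2 N·m, T_B = 173.8 N·m.
τ in each portion: τ_AC = 2.43×10^6 Pa, τ_CB = 3.14×10^6 Pa; maximum is in CB.
τ_max = T_CB·r/J = 173.8·0.0328/1.82×10^-6 = 3.135×10^6 Pa.

3.14e6 Pa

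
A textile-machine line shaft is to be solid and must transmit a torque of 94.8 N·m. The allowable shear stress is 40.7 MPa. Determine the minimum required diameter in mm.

For a solid shaft τ_max = 16T/(πd³), so d = (16T/(π τ_allow))^(1/3) = (16·94.80/(π·4.07×10^7))^(1/3) = 0.02281 m.

22.8 mm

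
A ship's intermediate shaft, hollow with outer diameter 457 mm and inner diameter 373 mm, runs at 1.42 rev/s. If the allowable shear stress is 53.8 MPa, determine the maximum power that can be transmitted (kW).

5000 kW

J = π(d_o⁴ − d_i⁴)/32 = π(0.457⁴ − 0.373⁴)/32 = 2.382×10^-3 m⁴.
T_max = τ_allow·J/r = 5.38×10^7 × 2.382×10^-3 / 0.229 = 560800 N·m.
ω = 2π·1.42 = 8.922 rad/s, so P_max = T_max·ω = 5.003×10^6 W.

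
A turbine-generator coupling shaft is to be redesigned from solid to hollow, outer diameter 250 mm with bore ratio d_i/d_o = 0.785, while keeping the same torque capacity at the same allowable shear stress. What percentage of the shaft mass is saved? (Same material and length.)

47.2 %

Equal τ_max and T ⇒ the solid shaft needs d_s³ = d_o³(1−k⁴), so d_s = 250·(1−0.785⁴)^(1/3) = 213.2 mm.
Area ratio A_h/A_s = d_o²(1−k²)/d_s² = (1−k²)/(1−k⁴)^(2/3) = 0.5277.
Mass saving = 1 − 0.5277 = 47.2 %.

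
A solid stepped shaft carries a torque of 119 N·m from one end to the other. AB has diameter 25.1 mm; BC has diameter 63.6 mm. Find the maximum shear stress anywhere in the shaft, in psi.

Under the same torque, τ_max = 16T/(πd³) is largest where d is smallest — segment AB (d = 25.1 mm).
τ_max = 16·119.0/(π·(0.0251)³) = 3.833×10^7 Pa.

5560 psi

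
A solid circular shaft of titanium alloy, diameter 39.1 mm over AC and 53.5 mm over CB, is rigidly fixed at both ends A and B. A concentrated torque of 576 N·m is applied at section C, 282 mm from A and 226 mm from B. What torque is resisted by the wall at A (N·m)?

107 N·m

Compatibility: T_A·a/J_AC = T_B·b/J_CB with T_A + T_B = T₀.
J_AC = 2.29×10^-7 m⁴, J_CB = 8.04×10^-7 m⁴, so T_A = T₀·(J_AC/a)/((J_AC/a)+(J_CB/b)) = 107.2 N·m, T_B = 468.8 N·m.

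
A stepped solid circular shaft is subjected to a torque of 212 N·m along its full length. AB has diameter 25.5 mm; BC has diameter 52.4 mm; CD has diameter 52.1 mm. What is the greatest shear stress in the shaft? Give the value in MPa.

65.1 MPa

Under the same torque, τ_max = 16T/(πd³) is largest where d is smallest — segment AB (d = 25.5 mm).
τ_max = 16·212.0/(π·(0.0255)³) = 6.512×10^7 Pa.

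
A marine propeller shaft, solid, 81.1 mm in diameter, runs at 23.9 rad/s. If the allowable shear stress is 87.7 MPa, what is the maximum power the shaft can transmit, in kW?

J = πd⁴/32 = π(0.0811)⁴/32 = 4.247×10^-6 m⁴.
T_max = τ_allow·J/r = 8.77×10^7 × 4.247×10^-6 / 0.0405 = 9185 N·m.
ω = 23.9 rad/s, so P_max = T_max·ω = 2.195×10^5 W.

220 kW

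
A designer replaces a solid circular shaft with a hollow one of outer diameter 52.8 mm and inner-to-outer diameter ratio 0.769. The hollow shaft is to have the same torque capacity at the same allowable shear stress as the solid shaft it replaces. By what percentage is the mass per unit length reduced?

Equal τ_max and T ⇒ the solid shaft needs d_s³ = d_o³(1−k⁴), so d_s = 52.8·(1−0.769⁴)^(1/3) = 45.74 mm.
Area ratio A_h/A_s = d_o²(1−k²)/d_s² = (1−k²)/(1−k⁴)^(2/3) = 0.5444.
Mass saving = 1 − 0.5444 = 45.6 %.

45.6 %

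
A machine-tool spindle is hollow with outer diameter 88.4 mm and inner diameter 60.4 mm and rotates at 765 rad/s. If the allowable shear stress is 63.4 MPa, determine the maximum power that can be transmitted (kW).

J = π(d_o⁴ − d_i⁴)/32 = π(0.0884⁴ − 0.0604⁴)/32 = 4.689×10^-6 m⁴.
T_max = τ_allow·J/r = 6.34×10^7 × 4.689×10^-6 / 0.0442 = 6725 N·m.
ω = 765 rad/s, so P_max = T_max·ω = 5.145×10^6 W.

5140 kW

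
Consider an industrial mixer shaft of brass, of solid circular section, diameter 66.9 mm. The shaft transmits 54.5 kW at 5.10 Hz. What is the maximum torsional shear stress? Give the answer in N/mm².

ω = 2π·5.10 = 32.04 rad/s, so T = P/ω = 54.5×10³ / 32.04 = 1701 N·m.
J = πd⁴/32 = π(0.0669)⁴/32 = 1.967×10^-6 m⁴.
τ_max = T·r/J = 1701 × 0.0335 / 1.967×10^-6 = 2.893×10^7 Pa.

28.9 N/mm²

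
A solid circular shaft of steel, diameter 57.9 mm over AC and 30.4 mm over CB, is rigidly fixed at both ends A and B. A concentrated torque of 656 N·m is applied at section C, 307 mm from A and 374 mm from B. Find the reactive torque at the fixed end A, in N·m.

Compatibility: T_A·a/J_AC = T_B·b/J_CB with T_A + T_B = T₀.
J_AC = 1.10×10^-6 m⁴, J_CB = 8.38×10^-8 m⁴, so T_A = T₀·(J_AC/a)/((J_AC/a)+(J_CB/b)) = 617.5 N·m, T_B = 38.52 N·m.

617 N·m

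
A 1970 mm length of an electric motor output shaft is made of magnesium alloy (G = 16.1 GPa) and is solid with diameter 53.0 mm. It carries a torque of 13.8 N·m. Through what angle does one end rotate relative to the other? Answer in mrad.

J = πd⁴/32 = π(0.0530)⁴/32 = 7.746×10^-7 m⁴.
θ = T·L/(G·J) = 13.80 × 1.97 / (16.1×10⁹ × 7.746×10^-7) = 2.180×10^-3 rad.

2.18 mrad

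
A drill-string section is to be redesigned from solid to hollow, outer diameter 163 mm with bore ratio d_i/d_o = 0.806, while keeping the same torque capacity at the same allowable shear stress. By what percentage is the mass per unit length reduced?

Equal τ_max and T ⇒ the solid shaft needs d_s³ = d_o³(1−k⁴), so d_s = 163·(1−0.806⁴)^(1/3) = 135.8 mm.
Area ratio A_h/A_s = d_o²(1−k²)/d_s² = (1−k²)/(1−k⁴)^(2/3) = 0.5049.
Mass saving = 1 − 0.5049 = 49.5 %.

49.5 %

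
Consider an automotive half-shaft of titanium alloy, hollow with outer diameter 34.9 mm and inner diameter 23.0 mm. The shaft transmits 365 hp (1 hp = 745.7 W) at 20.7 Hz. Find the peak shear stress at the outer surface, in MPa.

309 MPa

ω = 2π·20.7 = 130.1 rad/s, so T = P/ω = 365×745.7 / 130.1 = 2093 N·m.
J = π(d_o⁴ − d_i⁴)/32 = π(0.0349⁴ − 0.0230⁴)/32 = 1.182×10^-7 m⁴.
τ_max = T·r/J = 2093 × 0.0175 / 1.182×10^-7 = 3.090×10^8 Pa.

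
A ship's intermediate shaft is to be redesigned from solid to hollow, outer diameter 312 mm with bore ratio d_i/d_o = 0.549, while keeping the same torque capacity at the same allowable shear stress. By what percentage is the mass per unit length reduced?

Equal τ_max and T ⇒ the solid shaft needs d_s³ = d_o³(1−k⁴), so d_s = 312·(1−0.549⁴)^(1/3) = 302.3 mm.
Area ratio A_h/A_s = d_o²(1−k²)/d_s² = (1−k²)/(1−k⁴)^(2/3) = 0.7444.
Mass saving = 1 − 0.7444 = 25.6 %.

25.6 %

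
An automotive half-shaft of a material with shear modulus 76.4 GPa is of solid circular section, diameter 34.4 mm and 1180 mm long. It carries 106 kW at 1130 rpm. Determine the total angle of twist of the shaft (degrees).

5.77°

ω = 2π·1130/60 = 118.3 rad/s, so T = P/ω = 106×10³ / 118.3 = 895.8 N·m.
J = πd⁴/32 = π(0.0344)⁴/32 = 1.375×10^-7 m⁴.
θ = T·L/(G·J) = 895.8 × 1.18 / (76.4×10⁹ × 1.375×10^-7) = 0.1006 rad.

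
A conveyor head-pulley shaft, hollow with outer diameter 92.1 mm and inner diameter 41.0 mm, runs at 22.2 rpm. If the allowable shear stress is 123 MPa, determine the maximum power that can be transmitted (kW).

42.1 kW

J = π(d_o⁴ − d_i⁴)/32 = π(0.0921⁴ − 0.0410⁴)/32 = 6.786×10^-6 m⁴.
T_max = τ_allow·J/r = 1.23×10^8 × 6.786×10^-6 / 0.0460 = 18130 N·m.
ω = 2π·22.2/60 = 2.325 rad/s, so P_max = T_max·ω = 4.214×10^4 W.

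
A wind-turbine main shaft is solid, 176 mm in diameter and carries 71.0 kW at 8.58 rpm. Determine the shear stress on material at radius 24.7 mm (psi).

3010 psi

ω = 2π·8.58/60 = 0.8985 rad/s, so T = P/ω = 71.0×10³ / 0.8985 = 79020 N·m.
J = πd⁴/32 = π(0.176)⁴/32 = 9.420×10^-5 m⁴.
Shear stress varies linearly with radius: τ = T·r/J = 79020 × 0.0247 / 9.420×10^-5 = 2.072×10^7 Pa.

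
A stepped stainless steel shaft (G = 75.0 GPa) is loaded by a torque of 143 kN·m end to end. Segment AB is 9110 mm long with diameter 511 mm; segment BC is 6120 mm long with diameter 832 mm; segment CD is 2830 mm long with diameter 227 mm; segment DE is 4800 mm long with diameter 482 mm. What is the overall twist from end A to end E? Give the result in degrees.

1.45°

J_AB = π(0.511)⁴/32 = 6.69×10^-3 m⁴; J_BC = π(0.832)⁴/32 = 0.0470 m⁴; J_CD = π(0.227)⁴/32 = 2.61×10^-4 m⁴; J_DE = π(0.482)⁴/32 = 5.30×10^-3 m⁴.
θ = (T/G)·Σ L_i/J_i = (143000/75.0×10⁹)·(9.11/6.69×10^-3 + 6.12/0.0470 + 2.83/2.61×10^-4 + 4.80/5.30×10^-3) = 0.02527 rad.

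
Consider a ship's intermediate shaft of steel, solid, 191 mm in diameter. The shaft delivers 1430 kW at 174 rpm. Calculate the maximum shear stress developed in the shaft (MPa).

57.4 MPa

ω = 2π·174/60 = 18.22 rad/s, so T = P/ω = 1430×10³ / 18.22 = 78480 N·m.
J = πd⁴/32 = π(0.191)⁴/32 = 1.307×10^-4 m⁴.
τ_max = T·r/J = 78480 × 0.0955 / 1.307×10^-4 = 5.736×10^7 Pa.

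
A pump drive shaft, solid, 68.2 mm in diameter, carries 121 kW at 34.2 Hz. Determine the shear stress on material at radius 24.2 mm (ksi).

ω = 2π·34.2 = 214.9 rad/s, so T = P/ω = 121×10³ / 214.9 = 563.1 N·m.
J = πd⁴/32 = π(0.0682)⁴/32 = 2.124×10^-6 m⁴.
Shear stress varies linearly with radius: τ = T·r/J = 563.1 × 0.0242 / 2.124×10^-6 = 6.416×10^6 Pa.

0.931 ksi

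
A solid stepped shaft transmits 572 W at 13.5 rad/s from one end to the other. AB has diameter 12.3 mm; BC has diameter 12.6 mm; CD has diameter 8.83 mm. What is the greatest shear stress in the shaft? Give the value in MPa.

ω = 13.5 rad/s, so T = P/ω = 572 / 13.50 = 42.37 N·m.
Under the same torque, τ_max = 16T/(πd³) is largest where d is smallest — segment CD (d = 8.83 mm).
τ_max = 16·42.37/(π·(0.00883)³) = 3.134×10^8 Pa.

313 MPa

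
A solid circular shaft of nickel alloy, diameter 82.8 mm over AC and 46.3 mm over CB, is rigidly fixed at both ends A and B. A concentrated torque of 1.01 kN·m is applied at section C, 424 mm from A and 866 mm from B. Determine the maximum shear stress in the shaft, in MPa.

8.65 MPa

Compatibility: T_A·a/J_AC = T_B·b/J_CB with T_A + T_B = T₀.
J_AC = 4.61×10^-6 m⁴, J_CB = 4.51×10^-7 m⁴, so T_A = T₀·(J_AC/a)/((J_AC/a)+(J_CB/b)) = 963.9 N·m, T_B = 46.14 N·m.
τ in each portion: τ_AC = 8.65×10^6 Pa, τ_CB = 2.37×10^6 Pa; maximum is in AC.
τ_max = T_AC·r/J = 963.9·0.0414/4.61×10^-6 = 8.648×10^6 Pa.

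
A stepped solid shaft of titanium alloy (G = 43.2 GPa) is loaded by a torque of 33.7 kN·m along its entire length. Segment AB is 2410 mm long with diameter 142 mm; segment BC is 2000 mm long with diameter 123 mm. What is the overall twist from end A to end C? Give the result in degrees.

J_AB = π(0.142)⁴/32 = 3.99×10^-5 m⁴; J_BC = π(0.123)⁴/32 = 2.25×10^-5 m⁴.
θ = (T/G)·Σ L_i/J_i = (33700/43.2×10⁹)·(2.41/3.99×10^-5 + 2.00/2.25×10^-5) = 0.1165 rad.

6.68°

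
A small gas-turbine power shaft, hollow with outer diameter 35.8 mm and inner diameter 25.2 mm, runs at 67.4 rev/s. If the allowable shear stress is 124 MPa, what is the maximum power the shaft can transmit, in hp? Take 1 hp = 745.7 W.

J = π(d_o⁴ − d_i⁴)/32 = π(0.0358⁴ − 0.0252⁴)/32 = 1.217×10^-7 m⁴.
T_max = τ_allow·J/r = 1.24×10^8 × 1.217×10^-7 / 0.0179 = 842.9 N·m.
ω = 2π·67.4 = 423.5 rad/s, so P_max = T_max·ω = 3.569×10^5 W.

479 hp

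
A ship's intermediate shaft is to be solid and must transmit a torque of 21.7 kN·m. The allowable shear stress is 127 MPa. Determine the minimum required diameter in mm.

For a solid shaft τ_max = 16T/(πd³), so d = (16T/(π τ_allow))^(1/3) = (16·21700/(π·1.27×10^8))^(1/3) = 0.09547 m.

95.5 mm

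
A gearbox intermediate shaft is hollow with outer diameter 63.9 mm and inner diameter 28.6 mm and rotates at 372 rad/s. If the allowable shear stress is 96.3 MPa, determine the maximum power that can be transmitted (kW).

J = π(d_o⁴ − d_i⁴)/32 = π(0.0639⁴ − 0.0286⁴)/32 = 1.571×10^-6 m⁴.
T_max = τ_allow·J/r = 9.63×10^7 × 1.571×10^-6 / 0.0319 = 4736 N·m.
ω = 372 rad/s, so P_max = T_max·ω = 1.762×10^6 W.

1760 kW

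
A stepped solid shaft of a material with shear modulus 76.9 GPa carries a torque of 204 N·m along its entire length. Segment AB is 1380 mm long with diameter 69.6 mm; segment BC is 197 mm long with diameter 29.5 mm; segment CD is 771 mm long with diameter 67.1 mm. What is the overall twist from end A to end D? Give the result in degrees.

J_AB = π(0.0696)⁴/32 = 2.30×10^-6 m⁴; J_BC = π(0.0295)⁴/32 = 7.44×10^-8 m⁴; J_CD = π(0.0671)⁴/32 = 1.99×10^-6 m⁴.
θ = (T/G)·Σ L_i/J_i = (204.0/76.9×10⁹)·(1.38/2.30×10^-6 + 0.197/7.44×10^-8 + 0.771/1.99×10^-6) = 9.646×10^-3 rad.

0.553°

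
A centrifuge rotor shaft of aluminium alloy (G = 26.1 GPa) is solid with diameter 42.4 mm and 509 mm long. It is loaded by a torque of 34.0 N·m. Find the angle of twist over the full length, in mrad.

J = πd⁴/32 = π(0.0424)⁴/32 = 3.173×10^-7 m⁴.
θ = T·L/(G·J) = 34.00 × 0.509 / (26.1×10⁹ × 3.173×10^-7) = 2.090×10^-3 rad.

2.09 mrad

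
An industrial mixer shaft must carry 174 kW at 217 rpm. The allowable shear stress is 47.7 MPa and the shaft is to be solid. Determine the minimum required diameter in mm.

ω = 2π·217/60 = 22.72 rad/s, so T = P/ω = 174×10³ / 22.72 = 7657 N·m.
For a solid shaft τ_max = 16T/(πd³), so d = (16T/(π τ_allow))^(1/3) = (16·7657/(π·4.77×10^7))^(1/3) = 0.09351 m.

93.5 mm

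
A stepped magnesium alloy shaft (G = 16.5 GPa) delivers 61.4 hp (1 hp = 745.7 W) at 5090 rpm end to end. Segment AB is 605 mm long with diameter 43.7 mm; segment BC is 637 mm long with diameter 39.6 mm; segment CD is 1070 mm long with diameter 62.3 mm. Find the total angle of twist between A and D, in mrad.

26.3 mrad

ω = 2π·5090/60 = 533.0 rad/s, so T = P/ω = 61.4×745.7 / 533.0 = 85.90 N·m.
J_AB = π(0.0437)⁴/32 = 3.58×10^-7 m⁴; J_BC = π(0.0396)⁴/32 = 2.41×10^-7 m⁴; J_CD = π(0.0623)⁴/32 = 1.48×10^-6 m⁴.
θ = (T/G)·Σ L_i/J_i = (85.90/16.5×10⁹)·(0.605/3.58×10^-7 + 0.637/2.41×10^-7 + 1.07/1.48×10^-6) = 0.02630 rad.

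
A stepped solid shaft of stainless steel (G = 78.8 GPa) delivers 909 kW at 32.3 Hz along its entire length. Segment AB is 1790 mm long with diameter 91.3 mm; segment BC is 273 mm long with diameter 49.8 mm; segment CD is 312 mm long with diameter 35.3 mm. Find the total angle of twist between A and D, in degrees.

8.99°

ω = 2π·32.3 = 202.9 rad/s, so T = P/ω = 909×10³ / 202.9 = 4479 N·m.
J_AB = π(0.0913)⁴/32 = 6.82×10^-6 m⁴; J_BC = π(0.0498)⁴/32 = 6.04×10^-7 m⁴; J_CD = π(0.0353)⁴/32 = 1.52×10^-7 m⁴.
θ = (T/G)·Σ L_i/J_i = (4479/78.8×10⁹)·(1.79/6.82×10^-6 + 0.273/6.04×10^-7 + 0.312/1.52×10^-7) = 0.1569 rad.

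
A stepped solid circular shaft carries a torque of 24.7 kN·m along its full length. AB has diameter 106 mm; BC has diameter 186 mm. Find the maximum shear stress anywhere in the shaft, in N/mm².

106 N/mm²

Under the same torque, τ_max = 16T/(πd³) is largest where d is smallest — segment AB (d = 106 mm).
τ_max = 16·24700/(π·(0.106)³) = 1.056×10^8 Pa.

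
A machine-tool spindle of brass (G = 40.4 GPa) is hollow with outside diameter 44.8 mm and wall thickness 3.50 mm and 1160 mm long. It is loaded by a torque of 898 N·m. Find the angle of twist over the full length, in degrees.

7.57°

J = π(d_o⁴ − d_i⁴)/32 = π(0.0448⁴ − 0.0378⁴)/32 = 1.950×10^-7 m⁴.
θ = T·L/(G·J) = 898.0 × 1.16 / (40.4×10⁹ × 1.950×10^-7) = 0.1322 rad.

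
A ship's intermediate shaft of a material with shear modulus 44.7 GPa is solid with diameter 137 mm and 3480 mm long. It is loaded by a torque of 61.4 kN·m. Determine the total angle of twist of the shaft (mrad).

138 mrad

J = πd⁴/32 = π(0.137)⁴/32 = 3.458×10^-5 m⁴.
θ = T·L/(G·J) = 61400 × 3.48 / (44.7×10⁹ × 3.458×10^-5) = 0.1382 rad.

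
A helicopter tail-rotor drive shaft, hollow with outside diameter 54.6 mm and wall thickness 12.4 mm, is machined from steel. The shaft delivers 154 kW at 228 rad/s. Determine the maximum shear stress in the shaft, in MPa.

ω = 228 rad/s, so T = P/ω = 154×10³ / 228.0 = 675.4 N·m.
J = π(d_o⁴ − d_i⁴)/32 = π(0.0546⁴ − 0.0298⁴)/32 = 7.951×10^-7 m⁴.
τ_max = T·r/J = 675.4 × 0.0273 / 7.951×10^-7 = 2.319×10^7 Pa.

23.2 MPa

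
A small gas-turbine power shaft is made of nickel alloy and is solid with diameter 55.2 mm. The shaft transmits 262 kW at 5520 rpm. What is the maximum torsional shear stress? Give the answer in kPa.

ω = 2π·5520/60 = 578.1 rad/s, so T = P/ω = 262×10³ / 578.1 = 453.2 N·m.
J = πd⁴/32 = π(0.0552)⁴/32 = 9.115×10^-7 m⁴.
τ_max = T·r/J = 453.2 × 0.0276 / 9.115×10^-7 = 1.372×10^7 Pa.

13700 kPa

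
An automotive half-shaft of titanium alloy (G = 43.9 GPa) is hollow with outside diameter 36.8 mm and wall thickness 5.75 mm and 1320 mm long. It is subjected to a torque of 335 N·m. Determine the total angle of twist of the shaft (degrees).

J = π(d_o⁴ − d_i⁴)/32 = π(0.0368⁴ − 0.0253⁴)/32 = 1.398×10^-7 m⁴.
θ = T·L/(G·J) = 335.0 × 1.32 / (43.9×10⁹ × 1.398×10^-7) = 0.07204 rad.

4.13°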